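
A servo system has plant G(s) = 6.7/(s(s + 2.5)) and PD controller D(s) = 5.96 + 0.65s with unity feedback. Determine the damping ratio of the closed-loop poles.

Forward path: (5.96 + 0.65s)·6.7/(s(s+2.5)). The closed-loop characteristic equation is s² + (2.5 + 6.7·0.65)s + 6.7·5.96 = 0.
That is s² + 6.855s + 39.93 = 0, so ω_n = 6.319 rad/s and ζ = 6.855/(2·6.319) = 0.5424.

ζ = 0.542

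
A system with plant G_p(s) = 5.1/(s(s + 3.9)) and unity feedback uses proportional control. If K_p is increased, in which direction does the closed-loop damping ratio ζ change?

ζ = 3.9/(2√(5.1K_p)); increasing K_p raises the denominator, so ζ falls.

decrease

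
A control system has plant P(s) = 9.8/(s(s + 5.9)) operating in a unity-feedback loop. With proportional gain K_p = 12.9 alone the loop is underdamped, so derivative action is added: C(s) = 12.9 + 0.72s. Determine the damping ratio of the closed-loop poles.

ζ = 0.576

Forward path: (12.9 + 0.72s)·9.8/(s(s+5.9)). The closed-loop characteristic equation is s² + (5.9 + 9.8·0.72)s + 9.8·12.9 = 0.
That is s² + 12.96s + 126.4 = 0, so ω_n = 11.24 rad/s and ζ = 12.96/(2·11.24) = 0.5761.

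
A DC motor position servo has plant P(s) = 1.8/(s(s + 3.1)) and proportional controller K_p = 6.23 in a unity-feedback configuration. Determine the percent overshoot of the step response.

19.4%

Closed-loop characteristic equation: s² + 3.1s + 11.21 = 0, so ω_n = 3.349 rad/s and ζ = 3.1/(2·3.349) = 0.4629.
%OS = 100·exp(−πζ/√(1−ζ²)) = 100·exp(−π·0.4629/√0.7858) = 19.4%.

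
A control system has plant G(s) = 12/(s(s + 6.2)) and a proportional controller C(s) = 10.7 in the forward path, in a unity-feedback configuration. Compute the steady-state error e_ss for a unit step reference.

The open loop C(s)G(s) has a pole at the origin (type 1), so the static position error constant is infinite and e_ss = 1/(1+∞) = 0.

0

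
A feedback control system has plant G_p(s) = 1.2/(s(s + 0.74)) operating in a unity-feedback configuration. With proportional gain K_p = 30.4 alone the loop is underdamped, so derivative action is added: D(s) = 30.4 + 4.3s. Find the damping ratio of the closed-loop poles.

Forward path: (30.4 + 4.3s)·1.2/(s(s+0.74)). The closed-loop characteristic equation is s² + (0.74 + 1.2·4.3)s + 1.2·30.4 = 0.
That is s² + 5.9s + 36.48 = 0, so ω_n = 6.04 rad/s and ζ = 5.9/(2·6.04) = 0.4884.

ζ = 0.488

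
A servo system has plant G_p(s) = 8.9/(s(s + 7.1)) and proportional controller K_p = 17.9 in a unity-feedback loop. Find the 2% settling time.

From 1 + K_pG_p(s) = 0: s² + 7.1s + 159.3 = 0 ⇒ ω_n = 12.62, ζ = 0.2813.
2% settling time T_s ≈ 4/(ζω_n) = 4/3.55 = 1.13 s.

T_s ≈ 1.13 s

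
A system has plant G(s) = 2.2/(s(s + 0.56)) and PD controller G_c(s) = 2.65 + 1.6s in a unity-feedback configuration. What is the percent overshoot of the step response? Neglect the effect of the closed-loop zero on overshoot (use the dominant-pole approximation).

Forward path: (2.65 + 1.6s)·2.2/(s(s+0.56)). The closed-loop characteristic equation is s² + (0.56 + 2.2·1.6)s + 2.2·2.65 = 0.
That is s² + 4.08s + 5.83 = 0, so ω_n = 2.415 rad/s and ζ = 4.08/(2·2.415) = 0.8449.
%OS = 100·exp(−πζ/√(1−ζ²)) = 0.7%.

0.7%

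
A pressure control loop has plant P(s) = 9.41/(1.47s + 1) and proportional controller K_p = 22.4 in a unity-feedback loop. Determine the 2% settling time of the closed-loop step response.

Closed loop: T(s) = K_p·P/(1+K_p·P) = 210.8/(1.47s + 1 + 210.8), with pole at s = −(1 + 210.8)/1.47 = −144.1.
τ = 1/144.1 = 0.006941 s, so 2% settling time ≈ 4τ = 0.0278 s.

T_s ≈ 0.0278 s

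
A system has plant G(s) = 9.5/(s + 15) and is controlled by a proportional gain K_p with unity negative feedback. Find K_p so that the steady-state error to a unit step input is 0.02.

Steady-state error for a unit step on this type-0 loop is 1/(1 + K_p·G(0)).
G(0) = 0.6333. Require 1/(1 + K_p·0.6333) = 0.02, so 1 + 0.6333·K_p = 50.
K_p = (50 − 1)/0.6333 = 77.4.

K_p = 77.4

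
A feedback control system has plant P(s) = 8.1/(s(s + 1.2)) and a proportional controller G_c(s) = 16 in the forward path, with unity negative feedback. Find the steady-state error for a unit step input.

The open loop G_c(s)P(s) has a pole at the origin (type 1), so the static position error constant is infinite and e_ss = 1/(1+∞) = 0.

0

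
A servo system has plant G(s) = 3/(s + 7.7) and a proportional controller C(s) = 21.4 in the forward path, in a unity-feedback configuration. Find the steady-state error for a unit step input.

The loop is type 0. Static position error constant K_pos = C(0)·G(0) = 21.4·0.3896 = 8.338.
Steady-state error to a unit step: e_ss = 1/(1+K_pos) = 1/9.338 = 0.107.

0.107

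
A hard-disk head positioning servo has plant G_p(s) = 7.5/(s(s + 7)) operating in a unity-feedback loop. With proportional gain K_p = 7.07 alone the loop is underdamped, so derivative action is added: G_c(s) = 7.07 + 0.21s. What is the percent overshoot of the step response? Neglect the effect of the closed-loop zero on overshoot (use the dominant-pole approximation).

Forward path: (7.07 + 0.21s)·7.5/(s(s+7)). The closed-loop characteristic equation is s² + (7 + 7.5·0.21)s + 7.5·7.07 = 0.
That is s² + 8.575s + 53.03 = 0, so ω_n = 7.282 rad/s and ζ = 8.575/(2·7.282) = 0.5888.
%OS = 100·exp(−πζ/√(1−ζ²)) = 10.1%.

10.1%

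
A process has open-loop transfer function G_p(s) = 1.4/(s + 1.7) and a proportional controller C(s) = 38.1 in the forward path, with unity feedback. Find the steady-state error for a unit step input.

0.0309

The loop is type 0. Static position error constant K_pos = C(0)·G_p(0) = 38.1·0.8235 = 31.38.
Steady-state error to a unit step: e_ss = 1/(1+K_pos) = 1/32.38 = 0.0309.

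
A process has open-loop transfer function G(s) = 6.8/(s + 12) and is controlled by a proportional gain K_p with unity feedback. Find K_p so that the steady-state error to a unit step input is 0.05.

Steady-state error for a unit step on this type-0 loop is 1/(1 + K_p·G(0)).
G(0) = 0.5667. Require 1/(1 + K_p·0.5667) = 0.05, so 1 + 0.5667·K_p = 20.
K_p = (20 − 1)/0.5667 = 33.5.

K_p = 33.5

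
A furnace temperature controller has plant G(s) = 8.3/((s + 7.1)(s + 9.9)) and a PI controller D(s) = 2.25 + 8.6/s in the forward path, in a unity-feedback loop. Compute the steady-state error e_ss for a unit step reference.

The open loop D(s)G(s) has a pole at the origin (type 1), so the static position error constant is infinite and e_ss = 1/(1+∞) = 0.

0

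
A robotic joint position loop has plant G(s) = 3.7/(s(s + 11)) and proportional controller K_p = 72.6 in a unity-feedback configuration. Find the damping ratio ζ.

With unity feedback the closed-loop characteristic equation is s² + 11s + 72.6·3.7 = s² + 11s + 268.6 = 0.
So ω_n² = 268.6 ⇒ ω_n = 16.39 rad/s, and ζ = 11/(2ω_n) = 0.336.

ζ = 0.336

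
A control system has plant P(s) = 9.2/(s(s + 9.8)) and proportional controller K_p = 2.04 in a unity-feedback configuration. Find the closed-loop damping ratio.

ζ = 1.13

The closed-loop denominator is s(s+9.8) + 2.04·9.2 = s² + 9.8s + 18.77.
Matching s² + 2ζω_n s + ω_n²: ω_n = √18.77 = 4.332 rad/s and 2ζω_n = 9.8, so ζ = 9.8/(2·4.332) = 1.13.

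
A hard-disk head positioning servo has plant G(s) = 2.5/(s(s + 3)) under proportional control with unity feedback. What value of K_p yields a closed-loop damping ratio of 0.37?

K_p = 6.57

Closed-loop characteristic equation: s² + 3s + K_p·2.5 = 0.
So ω_n = √(2.5K_p) and 2ζω_n = 3, giving ζ = 3/(2√(2.5K_p)).
Setting ζ = 0.37: √(2.5K_p) = 3/(2·0.37) = 4.054, so K_p = 16.44/2.5 = 6.57.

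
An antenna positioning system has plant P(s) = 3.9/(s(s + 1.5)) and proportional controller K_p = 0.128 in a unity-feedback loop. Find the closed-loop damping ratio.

ζ = 1.06

With unity feedback the closed-loop characteristic equation is s² + 1.5s + 0.128·3.9 = s² + 1.5s + 0.4992 = 0.
So ω_n² = 0.4992 ⇒ ω_n = 0.7065 rad/s, and ζ = 1.5/(2ω_n) = 1.06.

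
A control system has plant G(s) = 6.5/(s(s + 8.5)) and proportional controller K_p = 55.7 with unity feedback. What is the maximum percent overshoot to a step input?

From 1 + K_pG(s) = 0: s² + 8.5s + 362.1 = 0 ⇒ ω_n = 19.03, ζ = 0.2234.
%OS = 100·exp(−πζ/√(1−ζ²)) = 100·exp(−π·0.2234/√0.9501) = 48.7%.

48.7%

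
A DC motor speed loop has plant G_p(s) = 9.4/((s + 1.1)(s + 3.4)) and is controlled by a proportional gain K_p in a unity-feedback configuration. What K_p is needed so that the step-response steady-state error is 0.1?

Steady-state error for a unit step on this type-0 loop is 1/(1 + K_p·G_p(0)).
G_p(0) = 2.513. Require 1/(1 + K_p·2.513) = 0.1, so 1 + 2.513·K_p = 10.
K_p = (10 − 1)/2.513 = 3.58.

K_p = 3.58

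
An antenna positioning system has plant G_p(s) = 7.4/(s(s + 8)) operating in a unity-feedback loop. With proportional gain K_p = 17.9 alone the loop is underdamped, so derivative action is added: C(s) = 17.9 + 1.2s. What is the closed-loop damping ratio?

Forward path: (17.9 + 1.2s)·7.4/(s(s+8)). The closed-loop characteristic equation is s² + (8 + 7.4·1.2)s + 7.4·17.9 = 0.
That is s² + 16.88s + 132.5 = 0, so ω_n = 11.51 rad/s and ζ = 16.88/(2·11.51) = 0.7333.

ζ = 0.733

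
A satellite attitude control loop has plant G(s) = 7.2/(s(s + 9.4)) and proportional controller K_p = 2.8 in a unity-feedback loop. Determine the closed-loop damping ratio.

ζ = 1.05

The closed-loop denominator is s(s+9.4) + 2.8·7.2 = s² + 9.4s + 20.16.
So ω_n² = 20.16 ⇒ ω_n = 4.49 rad/s, and ζ = 9.4/(2ω_n) = 1.05.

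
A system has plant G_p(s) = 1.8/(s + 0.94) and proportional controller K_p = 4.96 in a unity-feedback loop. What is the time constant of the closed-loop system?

Closed-loop transfer function: T(s) = K_p·G_p(s)/(1 + K_p·G_p(s)) = 8.928/(s + 0.94 + 8.928) = 8.928/(s + 9.868).
Time constant τ = 1/9.868 = 0.101 s.

τ = 0.101 s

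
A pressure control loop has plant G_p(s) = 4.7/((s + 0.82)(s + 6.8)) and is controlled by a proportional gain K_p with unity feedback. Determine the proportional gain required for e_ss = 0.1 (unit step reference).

K_p = 10.7

For a type-0 loop with proportional control, e_ss = 1/(1 + K_p·G_p(0)).
G_p(0) = 0.8429. Require 1/(1 + K_p·0.8429) = 0.1, so 1 + 0.8429·K_p = 10.
K_p = (10 − 1)/0.8429 = 10.7.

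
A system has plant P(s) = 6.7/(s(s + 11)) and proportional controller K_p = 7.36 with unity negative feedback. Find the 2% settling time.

Closed-loop characteristic equation: s² + 11s + 49.31 = 0, so ω_n = 7.022 rad/s and ζ = 11/(2·7.022) = 0.7832.
2% settling time T_s ≈ 4/(ζω_n) = 4/5.5 = 0.727 s.

T_s ≈ 0.727 s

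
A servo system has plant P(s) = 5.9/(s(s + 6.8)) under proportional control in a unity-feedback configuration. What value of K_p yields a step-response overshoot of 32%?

K_p = 16.9

From %OS = 100·exp(−πζ/√(1−ζ²)) = 32%, ζ = −ln(0.32)/√(π²+ln²(0.32)) = 0.341.
Characteristic equation s² + 6.8s + 5.9K_p = 0 gives ζ = 6.8/(2√(5.9K_p)).
Setting ζ = 0.341: √(5.9K_p) = 6.8/(2·0.341) = 9.972, so K_p = 99.44/5.9 = 16.9.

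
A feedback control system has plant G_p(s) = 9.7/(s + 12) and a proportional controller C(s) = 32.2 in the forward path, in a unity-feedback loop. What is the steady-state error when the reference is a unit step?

0.037

The loop is type 0. Static position error constant K_pos = C(0)·G_p(0) = 32.2·0.8083 = 26.03.
Steady-state error to a unit step: e_ss = 1/(1+K_pos) = 1/27.03 = 0.037.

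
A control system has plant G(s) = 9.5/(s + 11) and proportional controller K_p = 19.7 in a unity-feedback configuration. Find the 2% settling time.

Closed-loop transfer function: T(s) = K_p·G(s)/(1 + K_p·G(s)) = 187.2/(s + 11 + 187.2) = 187.2/(s + 198.2).
Time constant τ = 1/198.2 = 0.005047 s, so the 2% settling time is about 4τ = 0.0202 s.

T_s ≈ 0.0202 s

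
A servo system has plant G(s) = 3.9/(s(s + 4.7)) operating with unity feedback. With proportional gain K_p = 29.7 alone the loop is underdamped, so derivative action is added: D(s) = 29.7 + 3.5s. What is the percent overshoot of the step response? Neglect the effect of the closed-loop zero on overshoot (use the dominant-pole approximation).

Forward path: (29.7 + 3.5s)·3.9/(s(s+4.7)). The closed-loop characteristic equation is s² + (4.7 + 3.9·3.5)s + 3.9·29.7 = 0.
That is s² + 18.35s + 115.8 = 0, so ω_n = 10.76 rad/s and ζ = 18.35/(2·10.76) = 0.8525.
%OS = 100·exp(−πζ/√(1−ζ²)) = 0.595%.

0.595%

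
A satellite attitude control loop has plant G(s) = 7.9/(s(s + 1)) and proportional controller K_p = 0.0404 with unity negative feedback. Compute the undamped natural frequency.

ω_n = 0.565 rad/s

With unity feedback the closed-loop characteristic equation is s² + 1s + 0.0404·7.9 = s² + 1s + 0.3192 = 0.
Matching s² + 2ζω_n s + ω_n²: ω_n = √0.3192 = 0.5649 rad/s and 2ζω_n = 1, so ζ = 1/(2·0.5649) = 0.885.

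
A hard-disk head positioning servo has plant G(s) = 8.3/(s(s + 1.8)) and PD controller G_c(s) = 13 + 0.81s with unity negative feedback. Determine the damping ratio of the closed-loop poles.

ζ = 0.41

Forward path: (13 + 0.81s)·8.3/(s(s+1.8)). The closed-loop characteristic equation is s² + (1.8 + 8.3·0.81)s + 8.3·13 = 0.
That is s² + 8.523s + 107.9 = 0, so ω_n = 10.39 rad/s and ζ = 8.523/(2·10.39) = 0.4103.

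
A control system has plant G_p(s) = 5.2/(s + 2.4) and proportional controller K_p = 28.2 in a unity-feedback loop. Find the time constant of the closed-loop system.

τ = 0.00671 s

Closed-loop transfer function: T(s) = K_p·G_p(s)/(1 + K_p·G_p(s)) = 146.6/(s + 2.4 + 146.6) = 146.6/(s + 149).
Time constant τ = 1/149 = 0.00671 s.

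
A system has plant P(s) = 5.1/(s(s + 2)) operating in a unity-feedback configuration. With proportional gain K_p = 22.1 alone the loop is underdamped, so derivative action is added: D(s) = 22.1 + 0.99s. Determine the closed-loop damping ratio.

Forward path: (22.1 + 0.99s)·5.1/(s(s+2)). The closed-loop characteristic equation is s² + (2 + 5.1·0.99)s + 5.1·22.1 = 0.
That is s² + 7.049s + 112.7 = 0, so ω_n = 10.62 rad/s and ζ = 7.049/(2·10.62) = 0.332.

ζ = 0.332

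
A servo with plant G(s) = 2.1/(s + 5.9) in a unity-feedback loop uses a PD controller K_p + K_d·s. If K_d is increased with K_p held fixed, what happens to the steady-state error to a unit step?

K_d affects only the transient (the s-coefficient); the DC loop gain, and hence e_ss, depends only on K_p.

unchanged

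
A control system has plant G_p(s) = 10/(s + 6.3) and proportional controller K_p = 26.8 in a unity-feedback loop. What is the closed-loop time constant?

τ = 0.00365 s

Closed-loop transfer function: T(s) = K_p·G_p(s)/(1 + K_p·G_p(s)) = 268/(s + 6.3 + 268) = 268/(s + 274.3).
Time constant τ = 1/274.3 = 0.00365 s.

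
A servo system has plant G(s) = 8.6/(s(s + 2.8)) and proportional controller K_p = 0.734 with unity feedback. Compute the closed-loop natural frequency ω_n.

ω_n = 2.51 rad/s

With unity feedback the closed-loop characteristic equation is s² + 2.8s + 0.734·8.6 = s² + 2.8s + 6.312 = 0.
Matching s² + 2ζω_n s + ω_n²: ω_n = √6.312 = 2.512 rad/s and 2ζω_n = 2.8, so ζ = 2.8/(2·2.512) = 0.557.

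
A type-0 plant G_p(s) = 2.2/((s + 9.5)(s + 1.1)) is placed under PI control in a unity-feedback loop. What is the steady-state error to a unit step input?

0

The PI controller's integrator makes the forward path type 1, so e_ss to a step is zero.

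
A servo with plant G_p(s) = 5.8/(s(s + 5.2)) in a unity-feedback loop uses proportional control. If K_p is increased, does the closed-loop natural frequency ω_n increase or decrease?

ω_n = √(5.8·K_p), which grows with K_p.

increase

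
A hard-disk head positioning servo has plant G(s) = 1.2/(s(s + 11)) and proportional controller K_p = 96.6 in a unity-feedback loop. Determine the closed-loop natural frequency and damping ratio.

ω_n = 10.8 rad/s, ζ = 0.511

With unity feedback the closed-loop characteristic equation is s² + 11s + 96.6·1.2 = s² + 11s + 115.9 = 0.
Matching s² + 2ζω_n s + ω_n²: ω_n = √115.9 = 10.77 rad/s and 2ζω_n = 11, so ζ = 11/(2·10.77) = 0.511.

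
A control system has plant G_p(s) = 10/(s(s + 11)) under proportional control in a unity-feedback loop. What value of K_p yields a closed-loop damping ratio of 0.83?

K_p = 4.39

Closed-loop characteristic equation: s² + 11s + K_p·10 = 0.
So ω_n = √(10K_p) and 2ζω_n = 11, giving ζ = 11/(2√(10K_p)).
Setting ζ = 0.83: √(10K_p) = 11/(2·0.83) = 6.627, so K_p = 43.91/10 = 4.39.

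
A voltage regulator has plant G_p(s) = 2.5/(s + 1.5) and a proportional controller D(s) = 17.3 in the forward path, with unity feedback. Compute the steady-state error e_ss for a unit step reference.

The loop is type 0. Static position error constant K_pos = D(0)·G_p(0) = 17.3·1.667 = 28.83.
Steady-state error to a unit step: e_ss = 1/(1+K_pos) = 1/29.83 = 0.0335.

0.0335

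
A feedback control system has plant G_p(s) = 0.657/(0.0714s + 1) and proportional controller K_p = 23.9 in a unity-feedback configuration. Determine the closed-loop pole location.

s = -233.9

Closed loop: T(s) = K_p·G_p/(1+K_p·G_p) = 15.7/(0.0714s + 1 + 15.7), with pole at s = −(1 + 15.7)/0.0714 = −233.9.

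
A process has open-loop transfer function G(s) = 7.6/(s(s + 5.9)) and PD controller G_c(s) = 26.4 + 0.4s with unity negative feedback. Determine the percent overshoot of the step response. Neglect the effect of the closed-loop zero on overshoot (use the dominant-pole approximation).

35.2%

Forward path: (26.4 + 0.4s)·7.6/(s(s+5.9)). The closed-loop characteristic equation is s² + (5.9 + 7.6·0.4)s + 7.6·26.4 = 0.
That is s² + 8.94s + 200.6 = 0, so ω_n = 14.16 rad/s and ζ = 8.94/(2·14.16) = 0.3156.
%OS = 100·exp(−πζ/√(1−ζ²)) = 35.2%.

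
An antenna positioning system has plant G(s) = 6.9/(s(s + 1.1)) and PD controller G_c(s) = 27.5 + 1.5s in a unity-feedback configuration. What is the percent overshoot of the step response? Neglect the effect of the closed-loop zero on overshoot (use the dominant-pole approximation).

23.8%

Forward path: (27.5 + 1.5s)·6.9/(s(s+1.1)). The closed-loop characteristic equation is s² + (1.1 + 6.9·1.5)s + 6.9·27.5 = 0.
That is s² + 11.45s + 189.8 = 0, so ω_n = 13.77 rad/s and ζ = 11.45/(2·13.77) = 0.4156.
%OS = 100·exp(−πζ/√(1−ζ²)) = 23.8%.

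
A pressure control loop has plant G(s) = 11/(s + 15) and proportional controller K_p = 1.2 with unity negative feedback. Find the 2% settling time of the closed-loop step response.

Closed-loop transfer function: T(s) = K_p·G(s)/(1 + K_p·G(s)) = 13.2/(s + 15 + 13.2) = 13.2/(s + 28.2).
Time constant τ = 1/28.2 = 0.03546 s, so the 2% settling time is about 4τ = 0.142 s.

T_s ≈ 0.142 s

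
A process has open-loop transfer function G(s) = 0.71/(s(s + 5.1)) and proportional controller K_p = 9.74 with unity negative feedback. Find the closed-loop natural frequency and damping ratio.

ω_n = 2.63 rad/s, ζ = 0.97

1 + K_p·G(s) = 0 gives s² + 5.1s + 6.915 = 0.
Matching s² + 2ζω_n s + ω_n²: ω_n = √6.915 = 2.63 rad/s and 2ζω_n = 5.1, so ζ = 5.1/(2·2.63) = 0.97.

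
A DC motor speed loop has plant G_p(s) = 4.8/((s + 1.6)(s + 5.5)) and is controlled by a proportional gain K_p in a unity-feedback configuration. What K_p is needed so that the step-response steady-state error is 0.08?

K_p = 21.1

Steady-state error for a unit step on this type-0 loop is 1/(1 + K_p·G_p(0)).
G_p(0) = 0.5455. Require 1/(1 + K_p·0.5455) = 0.08, so 1 + 0.5455·K_p = 12.5.
K_p = (12.5 − 1)/0.5455 = 21.1.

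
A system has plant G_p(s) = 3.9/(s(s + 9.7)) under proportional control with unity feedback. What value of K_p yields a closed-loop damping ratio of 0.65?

K_p = 14.3

Closed-loop characteristic equation: s² + 9.7s + K_p·3.9 = 0.
So ω_n = √(3.9K_p) and 2ζω_n = 9.7, giving ζ = 9.7/(2√(3.9K_p)).
Setting ζ = 0.65: √(3.9K_p) = 9.7/(2·0.65) = 7.462, so K_p = 55.67/3.9 = 14.3.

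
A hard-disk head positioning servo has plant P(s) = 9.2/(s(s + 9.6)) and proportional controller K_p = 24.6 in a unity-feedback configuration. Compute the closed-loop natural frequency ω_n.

The closed-loop denominator is s(s+9.6) + 24.6·9.2 = s² + 9.6s + 226.3.
So ω_n² = 226.3 ⇒ ω_n = 15.04 rad/s, and ζ = 9.6/(2ω_n) = 0.319.

ω_n = 15 rad/s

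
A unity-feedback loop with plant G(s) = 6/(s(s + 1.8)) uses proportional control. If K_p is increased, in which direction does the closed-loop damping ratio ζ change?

ζ = 1.8/(2√(6K_p)); increasing K_p raises the denominator, so ζ falls.

decrease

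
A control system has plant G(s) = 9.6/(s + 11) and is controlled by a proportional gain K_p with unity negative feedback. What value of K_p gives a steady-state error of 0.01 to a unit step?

Steady-state error for a unit step on this type-0 loop is 1/(1 + K_p·G(0)).
G(0) = 0.8727. Require 1/(1 + K_p·0.8727) = 0.01, so 1 + 0.8727·K_p = 100.
K_p = (100 − 1)/0.8727 = 113.

K_p = 113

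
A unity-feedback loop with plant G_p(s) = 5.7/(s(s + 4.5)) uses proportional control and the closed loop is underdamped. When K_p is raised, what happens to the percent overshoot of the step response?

Characteristic equation s² + 4.5s + K_p·5.7 = 0: raising K_p raises ω_n while 2ζω_n = 4.5 is fixed, so ζ falls and overshoot grows.

increase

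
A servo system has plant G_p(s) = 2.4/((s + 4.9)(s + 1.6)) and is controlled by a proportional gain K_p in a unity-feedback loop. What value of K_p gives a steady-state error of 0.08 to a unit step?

K_p = 37.6

Steady-state error for a unit step on this type-0 loop is 1/(1 + K_p·G_p(0)).
G_p(0) = 0.3061. Require 1/(1 + K_p·0.3061) = 0.08, so 1 + 0.3061·K_p = 12.5.
K_p = (12.5 − 1)/0.3061 = 37.6.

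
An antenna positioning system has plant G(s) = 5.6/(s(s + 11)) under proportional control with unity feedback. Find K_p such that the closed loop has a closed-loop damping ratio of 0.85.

Closed-loop characteristic equation: s² + 11s + K_p·5.6 = 0.
So ω_n = √(5.6K_p) and 2ζω_n = 11, giving ζ = 11/(2√(5.6K_p)).
Setting ζ = 0.85: √(5.6K_p) = 11/(2·0.85) = 6.471, so K_p = 41.87/5.6 = 7.48.

K_p = 7.48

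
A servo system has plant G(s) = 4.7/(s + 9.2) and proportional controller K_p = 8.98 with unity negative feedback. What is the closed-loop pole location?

s = -51.41

Closed-loop transfer function: T(s) = K_p·G(s)/(1 + K_p·G(s)) = 42.21/(s + 9.2 + 42.21) = 42.21/(s + 51.41).
The closed-loop pole is at s = −51.41.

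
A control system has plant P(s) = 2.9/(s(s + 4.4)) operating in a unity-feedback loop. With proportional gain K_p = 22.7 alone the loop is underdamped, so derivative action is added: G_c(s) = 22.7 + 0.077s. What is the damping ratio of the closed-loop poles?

Forward path: (22.7 + 0.077s)·2.9/(s(s+4.4)). The closed-loop characteristic equation is s² + (4.4 + 2.9·0.077)s + 2.9·22.7 = 0.
That is s² + 4.623s + 65.83 = 0, so ω_n = 8.114 rad/s and ζ = 4.623/(2·8.114) = 0.2849.

ζ = 0.285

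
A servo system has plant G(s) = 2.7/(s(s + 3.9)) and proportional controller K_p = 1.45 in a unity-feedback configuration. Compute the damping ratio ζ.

ζ = 0.986

1 + K_p·G(s) = 0 gives s² + 3.9s + 3.915 = 0.
So ω_n² = 3.915 ⇒ ω_n = 1.979 rad/s, and ζ = 3.9/(2ω_n) = 0.986.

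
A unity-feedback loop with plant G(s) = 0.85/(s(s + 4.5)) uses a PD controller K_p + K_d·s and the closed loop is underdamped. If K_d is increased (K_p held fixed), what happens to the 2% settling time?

decrease

Characteristic equation s² + (4.5 + 0.85K_d)s + 0.85K_p = 0: raising K_d increases ζω_n = (4.5+0.85K_d)/2 while the loop stays underdamped, so T_s ≈ 4/(ζω_n) decreases.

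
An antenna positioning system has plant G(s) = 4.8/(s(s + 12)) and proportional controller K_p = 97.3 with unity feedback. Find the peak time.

T_p = 0.151 s

Closed-loop characteristic equation: s² + 12s + 467 = 0, so ω_n = 21.61 rad/s and ζ = 12/(2·21.61) = 0.2776.
Damped frequency ω_d = ω_n√(1−ζ²) = 20.76 rad/s, so peak time T_p = π/ω_d = 0.151 s.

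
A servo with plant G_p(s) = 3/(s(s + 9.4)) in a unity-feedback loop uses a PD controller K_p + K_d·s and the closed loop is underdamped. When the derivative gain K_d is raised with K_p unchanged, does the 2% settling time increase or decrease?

Characteristic equation s² + (9.4 + 3K_d)s + 3K_p = 0: raising K_d increases ζω_n = (9.4+3K_d)/2 while the loop stays underdamped, so T_s ≈ 4/(ζω_n) decreases.

decrease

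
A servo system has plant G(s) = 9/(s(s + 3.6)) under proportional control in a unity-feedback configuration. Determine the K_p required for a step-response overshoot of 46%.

From %OS = 100·exp(−πζ/√(1−ζ²)) = 46%, ζ = −ln(0.46)/√(π²+ln²(0.46)) = 0.24.
Characteristic equation s² + 3.6s + 9K_p = 0 gives ζ = 3.6/(2√(9K_p)).
Setting ζ = 0.24: √(9K_p) = 3.6/(2·0.24) = 7.501, so K_p = 56.27/9 = 6.25.

K_p = 6.25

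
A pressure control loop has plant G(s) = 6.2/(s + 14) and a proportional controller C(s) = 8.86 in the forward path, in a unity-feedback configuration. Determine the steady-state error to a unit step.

The loop is type 0. Static position error constant K_pos = C(0)·G(0) = 8.86·0.4429 = 3.924.
Steady-state error to a unit step: e_ss = 1/(1+K_pos) = 1/4.924 = 0.203.

0.203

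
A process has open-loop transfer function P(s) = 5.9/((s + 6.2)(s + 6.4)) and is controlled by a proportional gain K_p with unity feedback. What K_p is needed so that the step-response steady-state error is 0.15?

K_p = 38.1

Steady-state error for a unit step on this type-0 loop is 1/(1 + K_p·P(0)).
P(0) = 0.1487. Require 1/(1 + K_p·0.1487) = 0.15, so 1 + 0.1487·K_p = 6.667.
K_p = (6.667 − 1)/0.1487 = 38.1.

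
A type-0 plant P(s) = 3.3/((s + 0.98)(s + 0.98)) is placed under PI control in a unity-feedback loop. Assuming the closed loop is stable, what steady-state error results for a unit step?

0

The PI controller's integrator makes the forward path type 1, so e_ss to a step is zero.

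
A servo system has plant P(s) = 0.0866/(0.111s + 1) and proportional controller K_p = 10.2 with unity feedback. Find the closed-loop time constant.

τ = 0.0589 s

Closed loop: T(s) = K_p·P/(1+K_p·P) = 0.8833/(0.111s + 1 + 0.8833), with pole at s = −(1 + 0.8833)/0.111 = −16.97.
Closed-loop time constant τ = 1/16.97 = 0.0589 s.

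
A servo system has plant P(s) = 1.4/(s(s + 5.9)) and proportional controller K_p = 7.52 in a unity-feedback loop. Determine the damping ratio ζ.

The closed-loop denominator is s(s+5.9) + 7.52·1.4 = s² + 5.9s + 10.53.
So ω_n² = 10.53 ⇒ ω_n = 3.245 rad/s, and ζ = 5.9/(2ω_n) = 0.909.

ζ = 0.909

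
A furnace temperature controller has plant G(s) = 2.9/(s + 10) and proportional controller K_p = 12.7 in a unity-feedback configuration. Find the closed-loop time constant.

τ = 0.0214 s

Closed-loop transfer function: T(s) = K_p·G(s)/(1 + K_p·G(s)) = 36.83/(s + 10 + 36.83) = 36.83/(s + 46.83).
Time constant τ = 1/46.83 = 0.0214 s.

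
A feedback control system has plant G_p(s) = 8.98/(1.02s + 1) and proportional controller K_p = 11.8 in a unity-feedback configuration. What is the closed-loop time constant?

Closed loop: T(s) = K_p·G_p/(1+K_p·G_p) = 106/(1.02s + 1 + 106), with pole at s = −(1 + 106)/1.02 = −104.9.
Closed-loop time constant τ = 1/104.9 = 0.00954 s.

τ = 0.00954 s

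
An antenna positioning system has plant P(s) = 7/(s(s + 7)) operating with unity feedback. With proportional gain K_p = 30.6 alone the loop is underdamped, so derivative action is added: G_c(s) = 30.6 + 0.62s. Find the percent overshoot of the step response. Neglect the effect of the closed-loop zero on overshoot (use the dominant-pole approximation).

Forward path: (30.6 + 0.62s)·7/(s(s+7)). The closed-loop characteristic equation is s² + (7 + 7·0.62)s + 7·30.6 = 0.
That is s² + 11.34s + 214.2 = 0, so ω_n = 14.64 rad/s and ζ = 11.34/(2·14.64) = 0.3874.
%OS = 100·exp(−πζ/√(1−ζ²)) = 26.7%.

26.7%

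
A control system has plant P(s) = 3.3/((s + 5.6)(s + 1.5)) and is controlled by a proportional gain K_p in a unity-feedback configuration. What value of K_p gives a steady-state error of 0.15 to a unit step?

For a type-0 loop with proportional control, e_ss = 1/(1 + K_p·P(0)).
P(0) = 0.3929. Require 1/(1 + K_p·0.3929) = 0.15, so 1 + 0.3929·K_p = 6.667.
K_p = (6.667 − 1)/0.3929 = 14.4.

K_p = 14.4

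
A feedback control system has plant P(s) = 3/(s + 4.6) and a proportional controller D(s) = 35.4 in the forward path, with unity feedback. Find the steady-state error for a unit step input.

0.0415

The loop is type 0. Static position error constant K_pos = D(0)·P(0) = 35.4·0.6522 = 23.09.
Steady-state error to a unit step: e_ss = 1/(1+K_pos) = 1/24.09 = 0.0415.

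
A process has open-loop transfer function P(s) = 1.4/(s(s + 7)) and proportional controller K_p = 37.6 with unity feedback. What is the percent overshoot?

Closed-loop characteristic equation: s² + 7s + 52.64 = 0, so ω_n = 7.255 rad/s and ζ = 7/(2·7.255) = 0.4824.
%OS = 100·exp(−πζ/√(1−ζ²)) = 100·exp(−π·0.4824/√0.7673) = 17.7%.

17.7%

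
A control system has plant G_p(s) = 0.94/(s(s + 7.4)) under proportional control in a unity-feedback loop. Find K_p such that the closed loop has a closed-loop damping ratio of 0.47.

K_p = 65.9

Closed-loop characteristic equation: s² + 7.4s + K_p·0.94 = 0.
So ω_n = √(0.94K_p) and 2ζω_n = 7.4, giving ζ = 7.4/(2√(0.94K_p)).
Setting ζ = 0.47: √(0.94K_p) = 7.4/(2·0.47) = 7.872, so K_p = 61.97/0.94 = 65.9.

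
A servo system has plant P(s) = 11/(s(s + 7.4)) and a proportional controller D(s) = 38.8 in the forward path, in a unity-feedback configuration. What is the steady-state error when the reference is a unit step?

0

The open loop D(s)P(s) has a pole at the origin (type 1), so the static position error constant is infinite and e_ss = 1/(1+∞) = 0.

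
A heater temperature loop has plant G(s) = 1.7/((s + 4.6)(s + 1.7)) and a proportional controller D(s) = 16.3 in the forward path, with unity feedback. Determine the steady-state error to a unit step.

0.22

The loop is type 0. Static position error constant K_pos = D(0)·G(0) = 16.3·0.2174 = 3.543.
Steady-state error to a unit step: e_ss = 1/(1+K_pos) = 1/4.543 = 0.22.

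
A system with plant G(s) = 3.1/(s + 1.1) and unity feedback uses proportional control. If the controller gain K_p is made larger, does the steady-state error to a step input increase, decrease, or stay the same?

The position error constant K_pos = K_p·G(0) grows with K_p, and e_ss = 1/(1+K_pos) falls.

decrease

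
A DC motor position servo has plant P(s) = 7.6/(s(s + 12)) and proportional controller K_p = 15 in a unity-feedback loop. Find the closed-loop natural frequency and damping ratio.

1 + K_p·P(s) = 0 gives s² + 12s + 114 = 0.
So ω_n² = 114 ⇒ ω_n = 10.68 rad/s, and ζ = 12/(2ω_n) = 0.562.

ω_n = 10.7 rad/s, ζ = 0.562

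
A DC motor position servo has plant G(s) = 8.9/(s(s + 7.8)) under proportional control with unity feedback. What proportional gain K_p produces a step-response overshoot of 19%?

K_p = 7.82

From %OS = 100·exp(−πζ/√(1−ζ²)) = 19%, ζ = −ln(0.19)/√(π²+ln²(0.19)) = 0.4673.
Characteristic equation s² + 7.8s + 8.9K_p = 0 gives ζ = 7.8/(2√(8.9K_p)).
Setting ζ = 0.4673: √(8.9K_p) = 7.8/(2·0.4673) = 8.345, so K_p = 69.64/8.9 = 7.82.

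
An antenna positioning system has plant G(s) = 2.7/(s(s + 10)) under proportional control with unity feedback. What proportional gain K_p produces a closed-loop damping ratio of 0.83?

Closed-loop characteristic equation: s² + 10s + K_p·2.7 = 0.
So ω_n = √(2.7K_p) and 2ζω_n = 10, giving ζ = 10/(2√(2.7K_p)).
Setting ζ = 0.83: √(2.7K_p) = 10/(2·0.83) = 6.024, so K_p = 36.29/2.7 = 13.4.

K_p = 13.4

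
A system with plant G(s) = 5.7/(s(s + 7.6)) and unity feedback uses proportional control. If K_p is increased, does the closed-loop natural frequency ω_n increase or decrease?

increase

ω_n = √(5.7·K_p), which grows with K_p.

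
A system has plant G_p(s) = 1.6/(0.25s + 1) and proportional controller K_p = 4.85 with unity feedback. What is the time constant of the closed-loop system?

τ = 0.0285 s

Closed loop: T(s) = K_p·G_p/(1+K_p·G_p) = 7.76/(0.25s + 1 + 7.76), with pole at s = −(1 + 7.76)/0.25 = −35.04.
Closed-loop time constant τ = 1/35.04 = 0.0285 s.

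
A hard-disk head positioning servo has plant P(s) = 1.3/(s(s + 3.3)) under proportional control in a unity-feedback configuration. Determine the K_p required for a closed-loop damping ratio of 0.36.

K_p = 16.2

Closed-loop characteristic equation: s² + 3.3s + K_p·1.3 = 0.
So ω_n = √(1.3K_p) and 2ζω_n = 3.3, giving ζ = 3.3/(2√(1.3K_p)).
Setting ζ = 0.36: √(1.3K_p) = 3.3/(2·0.36) = 4.583, so K_p = 21.01/1.3 = 16.2.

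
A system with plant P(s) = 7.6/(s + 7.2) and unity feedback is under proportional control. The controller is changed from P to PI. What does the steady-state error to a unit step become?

The integrator makes K_pos = lim_{s→0} C(s)G(s) infinite, so e_ss = 1/(1+K_pos) = 0.

0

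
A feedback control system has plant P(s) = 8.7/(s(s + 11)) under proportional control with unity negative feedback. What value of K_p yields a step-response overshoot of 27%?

K_p = 23.5

From %OS = 100·exp(−πζ/√(1−ζ²)) = 27%, ζ = −ln(0.27)/√(π²+ln²(0.27)) = 0.3847.
Characteristic equation s² + 11s + 8.7K_p = 0 gives ζ = 11/(2√(8.7K_p)).
Setting ζ = 0.3847: √(8.7K_p) = 11/(2·0.3847) = 14.3, so K_p = 204.4/8.7 = 23.5.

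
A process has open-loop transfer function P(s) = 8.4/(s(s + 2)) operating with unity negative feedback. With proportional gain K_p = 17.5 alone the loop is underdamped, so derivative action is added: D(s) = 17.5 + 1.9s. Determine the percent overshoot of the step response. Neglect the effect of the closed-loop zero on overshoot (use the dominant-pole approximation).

3.13%

Forward path: (17.5 + 1.9s)·8.4/(s(s+2)). The closed-loop characteristic equation is s² + (2 + 8.4·1.9)s + 8.4·17.5 = 0.
That is s² + 17.96s + 147 = 0, so ω_n = 12.12 rad/s and ζ = 17.96/(2·12.12) = 0.7407.
%OS = 100·exp(−πζ/√(1−ζ²)) = 3.13%.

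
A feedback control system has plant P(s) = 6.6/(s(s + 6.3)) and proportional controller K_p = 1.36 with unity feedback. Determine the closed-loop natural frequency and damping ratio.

The closed-loop denominator is s(s+6.3) + 1.36·6.6 = s² + 6.3s + 8.976.
Matching s² + 2ζω_n s + ω_n²: ω_n = √8.976 = 2.996 rad/s and 2ζω_n = 6.3, so ζ = 6.3/(2·2.996) = 1.05.

ω_n = 3 rad/s, ζ = 1.05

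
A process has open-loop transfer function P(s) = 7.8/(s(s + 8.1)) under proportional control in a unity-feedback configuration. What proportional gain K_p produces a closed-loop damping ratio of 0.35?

Closed-loop characteristic equation: s² + 8.1s + K_p·7.8 = 0.
So ω_n = √(7.8K_p) and 2ζω_n = 8.1, giving ζ = 8.1/(2√(7.8K_p)).
Setting ζ = 0.35: √(7.8K_p) = 8.1/(2·0.35) = 11.57, so K_p = 133.9/7.8 = 17.2.

K_p = 17.2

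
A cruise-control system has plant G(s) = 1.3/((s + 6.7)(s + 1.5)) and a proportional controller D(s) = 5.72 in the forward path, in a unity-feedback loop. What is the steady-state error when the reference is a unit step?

The loop is type 0. Static position error constant K_pos = D(0)·G(0) = 5.72·0.1294 = 0.7399.
Steady-state error to a unit step: e_ss = 1/(1+K_pos) = 1/1.74 = 0.575.

0.575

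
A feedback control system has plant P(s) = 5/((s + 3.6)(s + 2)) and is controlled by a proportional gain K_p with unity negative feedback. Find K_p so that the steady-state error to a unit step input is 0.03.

K_p = 46.6

For a type-0 loop with proportional control, e_ss = 1/(1 + K_p·P(0)).
P(0) = 0.6944. Require 1/(1 + K_p·0.6944) = 0.03, so 1 + 0.6944·K_p = 33.33.
K_p = (33.33 − 1)/0.6944 = 46.6.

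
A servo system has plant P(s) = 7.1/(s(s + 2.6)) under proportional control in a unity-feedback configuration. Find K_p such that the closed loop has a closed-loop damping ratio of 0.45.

Closed-loop characteristic equation: s² + 2.6s + K_p·7.1 = 0.
So ω_n = √(7.1K_p) and 2ζω_n = 2.6, giving ζ = 2.6/(2√(7.1K_p)).
Setting ζ = 0.45: √(7.1K_p) = 2.6/(2·0.45) = 2.889, so K_p = 8.346/7.1 = 1.18.

K_p = 1.18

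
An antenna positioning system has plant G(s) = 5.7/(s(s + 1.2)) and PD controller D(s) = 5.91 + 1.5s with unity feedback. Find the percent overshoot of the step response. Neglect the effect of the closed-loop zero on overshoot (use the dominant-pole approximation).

0.773%

Forward path: (5.91 + 1.5s)·5.7/(s(s+1.2)). The closed-loop characteristic equation is s² + (1.2 + 5.7·1.5)s + 5.7·5.91 = 0.
That is s² + 9.75s + 33.69 = 0, so ω_n = 5.804 rad/s and ζ = 9.75/(2·5.804) = 0.8399.
%OS = 100·exp(−πζ/√(1−ζ²)) = 0.773%.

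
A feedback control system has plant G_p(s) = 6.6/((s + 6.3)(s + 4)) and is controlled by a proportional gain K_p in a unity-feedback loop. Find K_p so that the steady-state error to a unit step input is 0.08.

For a type-0 loop with proportional control, e_ss = 1/(1 + K_p·G_p(0)).
G_p(0) = 0.2619. Require 1/(1 + K_p·0.2619) = 0.08, so 1 + 0.2619·K_p = 12.5.
K_p = (12.5 − 1)/0.2619 = 43.9.

K_p = 43.9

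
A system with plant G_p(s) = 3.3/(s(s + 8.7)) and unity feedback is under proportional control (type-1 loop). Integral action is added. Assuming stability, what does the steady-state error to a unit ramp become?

The integrator raises the loop to type 2, so K_v → ∞ and e_ss to a ramp is zero.

0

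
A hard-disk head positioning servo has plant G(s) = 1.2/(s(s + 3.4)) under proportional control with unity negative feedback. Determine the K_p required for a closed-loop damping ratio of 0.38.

K_p = 16.7

Closed-loop characteristic equation: s² + 3.4s + K_p·1.2 = 0.
So ω_n = √(1.2K_p) and 2ζω_n = 3.4, giving ζ = 3.4/(2√(1.2K_p)).
Setting ζ = 0.38: √(1.2K_p) = 3.4/(2·0.38) = 4.474, so K_p = 20.01/1.2 = 16.7.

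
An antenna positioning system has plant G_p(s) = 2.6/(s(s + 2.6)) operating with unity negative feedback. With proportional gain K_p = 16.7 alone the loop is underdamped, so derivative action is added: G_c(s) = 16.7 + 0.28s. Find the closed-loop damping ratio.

Forward path: (16.7 + 0.28s)·2.6/(s(s+2.6)). The closed-loop characteristic equation is s² + (2.6 + 2.6·0.28)s + 2.6·16.7 = 0.
That is s² + 3.328s + 43.42 = 0, so ω_n = 6.589 rad/s and ζ = 3.328/(2·6.589) = 0.2525.

ζ = 0.253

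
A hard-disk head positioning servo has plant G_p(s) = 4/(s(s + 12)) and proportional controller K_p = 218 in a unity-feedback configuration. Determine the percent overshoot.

52.1%

Closed-loop characteristic equation: s² + 12s + 872 = 0, so ω_n = 29.53 rad/s and ζ = 12/(2·29.53) = 0.2032.
%OS = 100·exp(−πζ/√(1−ζ²)) = 100·exp(−π·0.2032/√0.9587) = 52.1%.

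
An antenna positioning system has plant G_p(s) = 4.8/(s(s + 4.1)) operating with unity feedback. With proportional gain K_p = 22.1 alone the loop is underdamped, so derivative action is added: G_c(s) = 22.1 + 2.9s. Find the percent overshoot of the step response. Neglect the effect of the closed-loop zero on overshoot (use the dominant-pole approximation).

Forward path: (22.1 + 2.9s)·4.8/(s(s+4.1)). The closed-loop characteristic equation is s² + (4.1 + 4.8·2.9)s + 4.8·22.1 = 0.
That is s² + 18.02s + 106.1 = 0, so ω_n = 10.3 rad/s and ζ = 18.02/(2·10.3) = 0.8748.
%OS = 100·exp(−πζ/√(1−ζ²)) = 0.344%.

0.344%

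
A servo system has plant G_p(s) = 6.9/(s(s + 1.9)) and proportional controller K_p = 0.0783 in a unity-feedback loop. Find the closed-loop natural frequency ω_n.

ω_n = 0.735 rad/s

1 + K_p·G_p(s) = 0 gives s² + 1.9s + 0.5403 = 0.
So ω_n² = 0.5403 ⇒ ω_n = 0.735 rad/s, and ζ = 1.9/(2ω_n) = 1.29.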